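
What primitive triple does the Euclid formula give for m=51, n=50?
(101, 5100, 5101)

Euclid's formula: a = m² - n², b = 2mn, c = m² + n²
m = 51, n = 50
a = 51² - 50² = 2601 - 2500 = 101
b = 2 × 51 × 50 = 5100
c = 51² + 50² = 2601 + 2500 = 5101
Verification: 101² + 5100² = 10201 + 26010000 = 26020201 = 5101² ✓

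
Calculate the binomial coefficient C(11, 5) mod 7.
0

Using Lucas' theorem:
Write n=11 and k=5 in base 7:
n in base 7: [1, 4]
k in base 7: [0, 5]
C(11,5) mod 7 = ∏ C(n_i, k_i) mod 7
Digit binomials (mod 7): C(1,0) = 1; C(4,5) = 0 (k_i > n_i)
Product: 1 × 0 = 0 ≡ 0 (mod 7)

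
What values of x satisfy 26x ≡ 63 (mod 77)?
x ≡ 35 (mod 77)

gcd(26, 77) = 1, which divides 63, so solutions exist.
Find 26^(-1) mod 77 by the extended Euclidean algorithm:
77 = 2 × 26 + 25  ⟹  25 = (1)·77 + (-2)·26
26 = 1 × 25 + 1  ⟹  1 = (-1)·77 + (3)·26
So (3)·26 ≡ 1 (mod 77), i.e. 26^(-1) ≡ 3 (mod 77).
x ≡ 3 × 63 = 189 ≡ 35 (mod 77).
Check: 26 × 35 = 910 ≡ 63 (mod 77).
Unique solution: x ≡ 35 (mod 77)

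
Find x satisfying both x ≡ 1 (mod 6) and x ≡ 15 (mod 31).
139

Using Chinese Remainder Theorem:
M = 6 × 31 = 186
M1 = 31, M2 = 6
y1 = 31^(-1) mod 6 = 1
y2 = 6^(-1) mod 31 = 26
x = (1×31×1 + 15×6×26) mod 186 = 139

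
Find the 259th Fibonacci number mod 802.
779

Matrix identity: Q^n = [[F_(n+1), F_n], [F_n, F_(n-1)]] with Q = [[1,1],[1,0]].
n = 259 = 100000011₂. Square-and-multiply, entries mod 802:
Q^1 = [[1,1],[1,0]]
Q^2 = (Q^1)² = [[2,1],[1,1]]
Q^4 = (Q^2)² = [[5,3],[3,2]]
Q^8 = (Q^4)² = [[34,21],[21,13]]
Q^16 = (Q^8)² = [[795,185],[185,610]]
Q^32 = (Q^16)² = [[590,77],[77,513]]
Q^64 = (Q^32)² = [[347,721],[721,428]]
Q^129 = (Q^64)²·Q = [[35,254],[254,583]]
Q^259 = (Q^129)²·Q = [[559,779],[779,582]]
F_259 mod 802 = Q^259[0][1] = 779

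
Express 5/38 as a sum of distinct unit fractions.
1/8 + 1/152

Greedy algorithm:
5/38: ceiling(38/5) = 8, use 1/8
1/152: ceiling(152/1) = 152, use 1/152
Result: 5/38 = 1/8 + 1/152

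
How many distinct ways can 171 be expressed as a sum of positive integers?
301384802048

p(n) counts ways to write n as a sum of positive integers (order ignored).
Euler's pentagonal recurrence: p(k) = p(k-1) + p(k-2) - p(k-5) - p(k-7) + p(k-12) + p(k-15) - ... (offsets j(3j∓1)/2, signs ++--, p(0)=1, p(<0)=0).
DP table for k = 0..170: p(0)=1, p(1)=1, p(2)=2, p(3)=3, p(4)=5, p(5)=7, p(6)=11, p(7)=15, p(8)=22, p(9)=30, p(10)=42, p(11)=56, p(12)=77, p(13)=101, p(14)=135, p(15)=176, p(16)=231, p(17)=297, p(18)=385, p(19)=490, p(20)=627, p(21)=792, p(22)=1002, p(23)=1255, p(24)=1575, p(25)=1958, p(26)=2436, p(27)=3010, p(28)=3718, p(29)=4565, p(30)=5604, p(31)=6842, p(32)=8349, p(33)=10143, p(34)=12310, p(35)=14883, p(36)=17977, p(37)=21637, p(38)=26015, p(39)=31185, p(40)=37338, p(41)=44583, p(42)=53174, p(43)=63261, p(44)=75175, p(45)=89134, p(46)=105558, p(47)=124754, p(48)=147273, p(49)=173525, p(50)=204226, p(51)=239943, p(52)=281589, p(53)=329931, p(54)=386155, p(55)=451276, p(56)=526823, p(57)=614154, p(58)=715220, p(59)=831820, p(60)=966467, p(61)=1121505, p(62)=1300156, p(63)=1505499, p(64)=1741630, p(65)=2012558, p(66)=2323520, p(67)=2679689, p(68)=3087735, p(69)=3554345, p(70)=4087968, p(71)=4697205, p(72)=5392783, p(73)=6185689, p(74)=7089500, p(75)=8118264, p(76)=9289091, p(77)=10619863, p(78)=12132164, p(79)=13848650, p(80)=15796476, p(81)=18004327, p(82)=20506255, p(83)=23338469, p(84)=26543660, p(85)=30167357, p(86)=34262962, p(87)=38887673, p(88)=44108109, p(89)=49995925, p(90)=56634173, p(91)=64112359, p(92)=72533807, p(93)=82010177, p(94)=92669720, p(95)=104651419, p(96)=118114304, p(97)=133230930, p(98)=150198136, p(99)=169229875, p(100)=190569292, p(101)=214481126, p(102)=241265379, p(103)=271248950, p(104)=304801365, p(105)=342325709, p(106)=384276336, p(107)=431149389, p(108)=483502844, p(109)=541946240, p(110)=607163746, p(111)=679903203, p(112)=761002156, p(113)=851376628, p(114)=952050665, p(115)=1064144451, p(116)=1188908248, p(117)=1327710076, p(118)=1482074143, p(119)=1653668665, p(120)=1844349560, p(121)=2056148051, p(122)=2291320912, p(123)=2552338241, p(124)=2841940500, p(125)=3163127352, p(126)=3519222692, p(127)=3913864295, p(128)=4351078600, p(129)=4835271870, p(130)=5371315400, p(131)=5964539504, p(132)=6620830889, p(133)=7346629512, p(134)=8149040695, p(135)=9035836076, p(136)=10015581680, p(137)=11097645016, p(138)=12292341831, p(139)=13610949895, p(140)=15065878135, p(141)=16670689208, p(142)=18440293320, p(143)=20390982757, p(144)=22540654445, p(145)=24908858009, p(146)=27517052599, p(147)=30388671978, p(148)=33549419497, p(149)=37027355200, p(150)=40853235313, p(151)=45060624582, p(152)=49686288421, p(153)=54770336324, p(154)=60356673280, p(155)=66493182097, p(156)=73232243759, p(157)=80630964769, p(158)=88751778802, p(159)=97662728555, p(160)=107438159466, p(161)=118159068427, p(162)=129913904637, p(163)=142798995930, p(164)=156919475295, p(165)=172389800255, p(166)=189334822579, p(167)=207890420102, p(168)=228204732751, p(169)=250438925115, p(170)=274768617130.
Final step: p(171) = p(170) + p(169) - p(166) - p(164) + p(159) + p(156) - p(149) - p(145) + p(136) + p(131) - p(120) - p(114) + p(101) + p(94) - p(79) - p(71) + p(54) + p(45) - p(26) - p(16)
= 274768617130 + 250438925115 - 189334822579 - 156919475295 + 97662728555 + 73232243759 - 37027355200 - 24908858009 + 10015581680 + 5964539504 - 1844349560 - 952050665 + 214481126 + 92669720 - 13848650 - 4697205 + 386155 + 89134 - 2436 - 231
= 301384802048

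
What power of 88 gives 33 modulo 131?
22

Baby-step giant-step with step n = ⌈√131⌉ = 12.
Baby steps 88^j mod 131 (j:value) for j=0..11: 0:1, 1:88, 2:15, 3:10, 4:94, 5:19, 6:100, 7:23, 8:59, 9:83, 10:99, 11:66.
Giant-step multiplier: 88^(-12) ≡ 88^(130-12) = 88^118 ≡ 3 (mod 131).
Giant steps γ_i = 33·3^i mod 131: γ_0=33, γ_1=99 (in table at j=10).
x = i·n + j = 1·12 + 10 = 22.
Check: 88^22 ≡ 33 (mod 131).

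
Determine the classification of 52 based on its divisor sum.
deficient

Proper divisors of 52: sum = 1 + 2 + 4 + 13 + 26 = 46
Since 46 < 52, 52 is deficient.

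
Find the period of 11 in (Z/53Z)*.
26

53 is prime, so ord(11) divides φ(53) = 52.
Divisors of 52: 1, 2, 4, 13, 26, 52.
Repeated squaring: 11^1 ≡ 11, 11^2 ≡ 15, 11^4 ≡ 13, 11^8 ≡ 10, 11^16 ≡ 47, 11^32 ≡ 36 (mod 53).
Test 11^d mod 53 for each divisor d in increasing order:
11^1 ≡ 11
11^2 ≡ 15
11^4 ≡ 13
11^13 = 11^8·11^4·11^1 ≡ 52
11^26 = 11^16·11^8·11^2 ≡ 1  ← first divisor giving 1
The order is 26.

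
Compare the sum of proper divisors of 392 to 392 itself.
abundant

Proper divisors of 392: sum = 1 + 2 + 4 + 7 + 8 + 14 + 28 + 49 + 56 + 98 + 196 = 463
Since 463 > 392, 392 is abundant.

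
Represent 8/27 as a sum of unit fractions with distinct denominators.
1/4 + 1/22 + 1/1188

Greedy algorithm:
8/27: ceiling(27/8) = 4, use 1/4
5/108: ceiling(108/5) = 22, use 1/22
1/1188: ceiling(1188/1) = 1188, use 1/1188
Result: 8/27 = 1/4 + 1/22 + 1/1188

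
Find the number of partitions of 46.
105558

p(n) counts ways to write n as a sum of positive integers (order ignored).
Euler's pentagonal recurrence: p(k) = p(k-1) + p(k-2) - p(k-5) - p(k-7) + p(k-12) + p(k-15) - ... (offsets j(3j∓1)/2, signs ++--, p(0)=1, p(<0)=0).
DP table for k = 0..45: p(0)=1, p(1)=1, p(2)=2, p(3)=3, p(4)=5, p(5)=7, p(6)=11, p(7)=15, p(8)=22, p(9)=30, p(10)=42, p(11)=56, p(12)=77, p(13)=101, p(14)=135, p(15)=176, p(16)=231, p(17)=297, p(18)=385, p(19)=490, p(20)=627, p(21)=792, p(22)=1002, p(23)=1255, p(24)=1575, p(25)=1958, p(26)=2436, p(27)=3010, p(28)=3718, p(29)=4565, p(30)=5604, p(31)=6842, p(32)=8349, p(33)=10143, p(34)=12310, p(35)=14883, p(36)=17977, p(37)=21637, p(38)=26015, p(39)=31185, p(40)=37338, p(41)=44583, p(42)=53174, p(43)=63261, p(44)=75175, p(45)=89134.
Final step: p(46) = p(45) + p(44) - p(41) - p(39) + p(34) + p(31) - p(24) - p(20) + p(11) + p(6)
= 89134 + 75175 - 44583 - 31185 + 12310 + 6842 - 1575 - 627 + 56 + 11
= 105558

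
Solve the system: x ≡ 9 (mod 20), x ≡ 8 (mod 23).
169

Using Chinese Remainder Theorem:
M = 20 × 23 = 460
M1 = 23, M2 = 20
y1 = 23^(-1) mod 20 = 7
y2 = 20^(-1) mod 23 = 15
x = (9×23×7 + 8×20×15) mod 460 = 169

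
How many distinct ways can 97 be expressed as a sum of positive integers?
133230930

p(n) counts ways to write n as a sum of positive integers (order ignored).
Euler's pentagonal recurrence: p(k) = p(k-1) + p(k-2) - p(k-5) - p(k-7) + p(k-12) + p(k-15) - ... (offsets j(3j∓1)/2, signs ++--, p(0)=1, p(<0)=0).
DP table for k = 0..96: p(0)=1, p(1)=1, p(2)=2, p(3)=3, p(4)=5, p(5)=7, p(6)=11, p(7)=15, p(8)=22, p(9)=30, p(10)=42, p(11)=56, p(12)=77, p(13)=101, p(14)=135, p(15)=176, p(16)=231, p(17)=297, p(18)=385, p(19)=490, p(20)=627, p(21)=792, p(22)=1002, p(23)=1255, p(24)=1575, p(25)=1958, p(26)=2436, p(27)=3010, p(28)=3718, p(29)=4565, p(30)=5604, p(31)=6842, p(32)=8349, p(33)=10143, p(34)=12310, p(35)=14883, p(36)=17977, p(37)=21637, p(38)=26015, p(39)=31185, p(40)=37338, p(41)=44583, p(42)=53174, p(43)=63261, p(44)=75175, p(45)=89134, p(46)=105558, p(47)=124754, p(48)=147273, p(49)=173525, p(50)=204226, p(51)=239943, p(52)=281589, p(53)=329931, p(54)=386155, p(55)=451276, p(56)=526823, p(57)=614154, p(58)=715220, p(59)=831820, p(60)=966467, p(61)=1121505, p(62)=1300156, p(63)=1505499, p(64)=1741630, p(65)=2012558, p(66)=2323520, p(67)=2679689, p(68)=3087735, p(69)=3554345, p(70)=4087968, p(71)=4697205, p(72)=5392783, p(73)=6185689, p(74)=7089500, p(75)=8118264, p(76)=9289091, p(77)=10619863, p(78)=12132164, p(79)=13848650, p(80)=15796476, p(81)=18004327, p(82)=20506255, p(83)=23338469, p(84)=26543660, p(85)=30167357, p(86)=34262962, p(87)=38887673, p(88)=44108109, p(89)=49995925, p(90)=56634173, p(91)=64112359, p(92)=72533807, p(93)=82010177, p(94)=92669720, p(95)=104651419, p(96)=118114304.
Final step: p(97) = p(96) + p(95) - p(92) - p(90) + p(85) + p(82) - p(75) - p(71) + p(62) + p(57) - p(46) - p(40) + p(27) + p(20) - p(5)
= 118114304 + 104651419 - 72533807 - 56634173 + 30167357 + 20506255 - 8118264 - 4697205 + 1300156 + 614154 - 105558 - 37338 + 3010 + 627 - 7
= 133230930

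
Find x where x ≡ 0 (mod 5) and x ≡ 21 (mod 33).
120

Using Chinese Remainder Theorem:
M = 5 × 33 = 165
M1 = 33, M2 = 5
y1 = 33^(-1) mod 5 = 2
y2 = 5^(-1) mod 33 = 20
x = (0×33×2 + 21×5×20) mod 165 = 120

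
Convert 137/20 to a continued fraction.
[6; 1, 5, 1, 2]

Euclidean algorithm steps:
137 = 6 × 20 + 17
20 = 1 × 17 + 3
17 = 5 × 3 + 2
3 = 1 × 2 + 1
2 = 2 × 1 + 0
Continued fraction: [6; 1, 5, 1, 2]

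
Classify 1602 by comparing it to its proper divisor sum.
abundant

Proper divisors of 1602: sum = 1 + 2 + 3 + 6 + 9 + 18 + 89 + 178 + 267 + 534 + 801 = 1908
Since 1908 > 1602, 1602 is abundant.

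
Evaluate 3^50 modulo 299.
269

Repeated squaring. Binary of 50 = 110010.
3^1 ≡ 3 (mod 299); 3^2 ≡ 9 (mod 299); 3^4 ≡ 81 (mod 299); 3^8 ≡ 282 (mod 299); 3^16 ≡ 289 (mod 299); 3^32 ≡ 100 (mod 299)
3^50 = 3^2 × 3^16 × 3^32 ≡ 269 (mod 299)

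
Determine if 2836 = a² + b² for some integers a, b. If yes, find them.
30² + 44² (a=30, b=44)

Factorization: 2836 = 2^2 × 709
By Fermat: n is sum of two squares iff every prime p ≡ 3 (mod 4) appears to even power.
All primes ≡ 3 (mod 4) appear to even power.
Search a = 0, 1, 2, … for 2836 - a² a perfect square: first hit at a = 30: 2836 - 900 = 1936 = 44².
2836 = 30² + 44² = 900 + 1936 ✓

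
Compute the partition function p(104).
304801365

p(n) counts ways to write n as a sum of positive integers (order ignored).
Euler's pentagonal recurrence: p(k) = p(k-1) + p(k-2) - p(k-5) - p(k-7) + p(k-12) + p(k-15) - ... (offsets j(3j∓1)/2, signs ++--, p(0)=1, p(<0)=0).
DP table for k = 0..103: p(0)=1, p(1)=1, p(2)=2, p(3)=3, p(4)=5, p(5)=7, p(6)=11, p(7)=15, p(8)=22, p(9)=30, p(10)=42, p(11)=56, p(12)=77, p(13)=101, p(14)=135, p(15)=176, p(16)=231, p(17)=297, p(18)=385, p(19)=490, p(20)=627, p(21)=792, p(22)=1002, p(23)=1255, p(24)=1575, p(25)=1958, p(26)=2436, p(27)=3010, p(28)=3718, p(29)=4565, p(30)=5604, p(31)=6842, p(32)=8349, p(33)=10143, p(34)=12310, p(35)=14883, p(36)=17977, p(37)=21637, p(38)=26015, p(39)=31185, p(40)=37338, p(41)=44583, p(42)=53174, p(43)=63261, p(44)=75175, p(45)=89134, p(46)=105558, p(47)=124754, p(48)=147273, p(49)=173525, p(50)=204226, p(51)=239943, p(52)=281589, p(53)=329931, p(54)=386155, p(55)=451276, p(56)=526823, p(57)=614154, p(58)=715220, p(59)=831820, p(60)=966467, p(61)=1121505, p(62)=1300156, p(63)=1505499, p(64)=1741630, p(65)=2012558, p(66)=2323520, p(67)=2679689, p(68)=3087735, p(69)=3554345, p(70)=4087968, p(71)=4697205, p(72)=5392783, p(73)=6185689, p(74)=7089500, p(75)=8118264, p(76)=9289091, p(77)=10619863, p(78)=12132164, p(79)=13848650, p(80)=15796476, p(81)=18004327, p(82)=20506255, p(83)=23338469, p(84)=26543660, p(85)=30167357, p(86)=34262962, p(87)=38887673, p(88)=44108109, p(89)=49995925, p(90)=56634173, p(91)=64112359, p(92)=72533807, p(93)=82010177, p(94)=92669720, p(95)=104651419, p(96)=118114304, p(97)=133230930, p(98)=150198136, p(99)=169229875, p(100)=190569292, p(101)=214481126, p(102)=241265379, p(103)=271248950.
Final step: p(104) = p(103) + p(102) - p(99) - p(97) + p(92) + p(89) - p(82) - p(78) + p(69) + p(64) - p(53) - p(47) + p(34) + p(27) - p(12) - p(4)
= 271248950 + 241265379 - 169229875 - 133230930 + 72533807 + 49995925 - 20506255 - 12132164 + 3554345 + 1741630 - 329931 - 124754 + 12310 + 3010 - 77 - 5
= 304801365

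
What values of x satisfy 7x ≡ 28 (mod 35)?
x ≡ 4 (mod 5)

gcd(7, 35) = 7, which divides 28, so solutions exist.
Divide through by 7: x ≡ 4 (mod 5).
The coefficient of x is now 1, so x ≡ 4 (mod 5).
Check: 7 × 4 = 28 ≡ 28 (mod 35).
x ≡ 4 (mod 5), giving 7 solutions mod 35.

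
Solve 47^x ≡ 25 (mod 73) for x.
14

Baby-step giant-step with step n = ⌈√73⌉ = 9.
Baby steps 47^j mod 73 (j:value) for j=0..8: 0:1, 1:47, 2:19, 3:17, 4:69, 5:31, 6:70, 7:5, 8:16.
Giant-step multiplier: 47^(-9) ≡ 47^(72-9) = 47^63 ≡ 10 (mod 73).
Giant steps γ_i = 25·10^i mod 73: γ_0=25, γ_1=31 (in table at j=5).
x = i·n + j = 1·9 + 5 = 14.
Check: 47^14 ≡ 25 (mod 73).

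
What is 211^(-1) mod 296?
195

gcd(211, 296) = 1, so the inverse exists.
Extended Euclidean algorithm on (296, 211):
296 = 1 × 211 + 85  ⟹  85 = (1)·296 + (-1)·211
211 = 2 × 85 + 41  ⟹  41 = (-2)·296 + (3)·211
85 = 2 × 41 + 3  ⟹  3 = (5)·296 + (-7)·211
41 = 13 × 3 + 2  ⟹  2 = (-67)·296 + (94)·211
3 = 1 × 2 + 1  ⟹  1 = (72)·296 + (-101)·211
So (-101)·211 ≡ 1 (mod 296), i.e. 211^(-1) ≡ -101 ≡ 195 (mod 296).
Check: 211 × 195 = 41145 ≡ 1 (mod 296)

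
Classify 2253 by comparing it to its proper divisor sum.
deficient

Proper divisors of 2253: sum = 1 + 3 + 751 = 755
Since 755 < 2253, 2253 is deficient.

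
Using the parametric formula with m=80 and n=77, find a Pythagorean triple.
(471, 12320, 12329)

Euclid's formula: a = m² - n², b = 2mn, c = m² + n²
m = 80, n = 77
a = 80² - 77² = 6400 - 5929 = 471
b = 2 × 80 × 77 = 12320
c = 80² + 77² = 6400 + 5929 = 12329
Verification: 471² + 12320² = 221841 + 151782400 = 152004241 = 12329² ✓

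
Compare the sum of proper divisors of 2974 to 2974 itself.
deficient

Proper divisors of 2974: sum = 1 + 2 + 1487 = 1490
Since 1490 < 2974, 2974 is deficient.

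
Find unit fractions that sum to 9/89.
1/10 + 1/890

Greedy algorithm:
9/89: ceiling(89/9) = 10, use 1/10
1/890: ceiling(890/1) = 890, use 1/890
Result: 9/89 = 1/10 + 1/890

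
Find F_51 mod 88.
34

Matrix identity: Q^n = [[F_(n+1), F_n], [F_n, F_(n-1)]] with Q = [[1,1],[1,0]].
n = 51 = 110011₂. Square-and-multiply, entries mod 88:
Q^1 = [[1,1],[1,0]]
Q^3 = (Q^1)²·Q = [[3,2],[2,1]]
Q^6 = (Q^3)² = [[13,8],[8,5]]
Q^12 = (Q^6)² = [[57,56],[56,1]]
Q^25 = (Q^12)²·Q = [[41,49],[49,80]]
Q^51 = (Q^25)²·Q = [[67,34],[34,33]]
F_51 mod 88 = Q^51[0][1] = 34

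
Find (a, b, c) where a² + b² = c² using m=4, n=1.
(15, 8, 17)

Euclid's formula: a = m² - n², b = 2mn, c = m² + n²
m = 4, n = 1
a = 4² - 1² = 16 - 1 = 15
b = 2 × 4 × 1 = 8
c = 4² + 1² = 16 + 1 = 17
Verification: 15² + 8² = 225 + 64 = 289 = 17² ✓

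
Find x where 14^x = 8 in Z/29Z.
11

Baby-step giant-step with step n = ⌈√29⌉ = 6.
Baby steps 14^j mod 29 (j:value) for j=0..5: 0:1, 1:14, 2:22, 3:18, 4:20, 5:19.
Giant-step multiplier: 14^(-6) ≡ 14^(28-6) = 14^22 ≡ 6 (mod 29).
Giant steps γ_i = 8·6^i mod 29: γ_0=8, γ_1=19 (in table at j=5).
x = i·n + j = 1·6 + 5 = 11.
Check: 14^11 ≡ 8 (mod 29).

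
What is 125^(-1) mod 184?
53

gcd(125, 184) = 1, so the inverse exists.
Extended Euclidean algorithm on (184, 125):
184 = 1 × 125 + 59  ⟹  59 = (1)·184 + (-1)·125
125 = 2 × 59 + 7  ⟹  7 = (-2)·184 + (3)·125
59 = 8 × 7 + 3  ⟹  3 = (17)·184 + (-25)·125
7 = 2 × 3 + 1  ⟹  1 = (-36)·184 + (53)·125
So (53)·125 ≡ 1 (mod 184), i.e. 125^(-1) ≡ 53 (mod 184).
Check: 125 × 53 = 6625 ≡ 1 (mod 184)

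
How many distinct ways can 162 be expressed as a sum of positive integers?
129913904637

p(n) counts ways to write n as a sum of positive integers (order ignored).
Euler's pentagonal recurrence: p(k) = p(k-1) + p(k-2) - p(k-5) - p(k-7) + p(k-12) + p(k-15) - ... (offsets j(3j∓1)/2, signs ++--, p(0)=1, p(<0)=0).
DP table for k = 0..161: p(0)=1, p(1)=1, p(2)=2, p(3)=3, p(4)=5, p(5)=7, p(6)=11, p(7)=15, p(8)=22, p(9)=30, p(10)=42, p(11)=56, p(12)=77, p(13)=101, p(14)=135, p(15)=176, p(16)=231, p(17)=297, p(18)=385, p(19)=490, p(20)=627, p(21)=792, p(22)=1002, p(23)=1255, p(24)=1575, p(25)=1958, p(26)=2436, p(27)=3010, p(28)=3718, p(29)=4565, p(30)=5604, p(31)=6842, p(32)=8349, p(33)=10143, p(34)=12310, p(35)=14883, p(36)=17977, p(37)=21637, p(38)=26015, p(39)=31185, p(40)=37338, p(41)=44583, p(42)=53174, p(43)=63261, p(44)=75175, p(45)=89134, p(46)=105558, p(47)=124754, p(48)=147273, p(49)=173525, p(50)=204226, p(51)=239943, p(52)=281589, p(53)=329931, p(54)=386155, p(55)=451276, p(56)=526823, p(57)=614154, p(58)=715220, p(59)=831820, p(60)=966467, p(61)=1121505, p(62)=1300156, p(63)=1505499, p(64)=1741630, p(65)=2012558, p(66)=2323520, p(67)=2679689, p(68)=3087735, p(69)=3554345, p(70)=4087968, p(71)=4697205, p(72)=5392783, p(73)=6185689, p(74)=7089500, p(75)=8118264, p(76)=9289091, p(77)=10619863, p(78)=12132164, p(79)=13848650, p(80)=15796476, p(81)=18004327, p(82)=20506255, p(83)=23338469, p(84)=26543660, p(85)=30167357, p(86)=34262962, p(87)=38887673, p(88)=44108109, p(89)=49995925, p(90)=56634173, p(91)=64112359, p(92)=72533807, p(93)=82010177, p(94)=92669720, p(95)=104651419, p(96)=118114304, p(97)=133230930, p(98)=150198136, p(99)=169229875, p(100)=190569292, p(101)=214481126, p(102)=241265379, p(103)=271248950, p(104)=304801365, p(105)=342325709, p(106)=384276336, p(107)=431149389, p(108)=483502844, p(109)=541946240, p(110)=607163746, p(111)=679903203, p(112)=761002156, p(113)=851376628, p(114)=952050665, p(115)=1064144451, p(116)=1188908248, p(117)=1327710076, p(118)=1482074143, p(119)=1653668665, p(120)=1844349560, p(121)=2056148051, p(122)=2291320912, p(123)=2552338241, p(124)=2841940500, p(125)=3163127352, p(126)=3519222692, p(127)=3913864295, p(128)=4351078600, p(129)=4835271870, p(130)=5371315400, p(131)=5964539504, p(132)=6620830889, p(133)=7346629512, p(134)=8149040695, p(135)=9035836076, p(136)=10015581680, p(137)=11097645016, p(138)=12292341831, p(139)=13610949895, p(140)=15065878135, p(141)=16670689208, p(142)=18440293320, p(143)=20390982757, p(144)=22540654445, p(145)=24908858009, p(146)=27517052599, p(147)=30388671978, p(148)=33549419497, p(149)=37027355200, p(150)=40853235313, p(151)=45060624582, p(152)=49686288421, p(153)=54770336324, p(154)=60356673280, p(155)=66493182097, p(156)=73232243759, p(157)=80630964769, p(158)=88751778802, p(159)=97662728555, p(160)=107438159466, p(161)=118159068427.
Final step: p(162) = p(161) + p(160) - p(157) - p(155) + p(150) + p(147) - p(140) - p(136) + p(127) + p(122) - p(111) - p(105) + p(92) + p(85) - p(70) - p(62) + p(45) + p(36) - p(17) - p(7)
= 118159068427 + 107438159466 - 80630964769 - 66493182097 + 40853235313 + 30388671978 - 15065878135 - 10015581680 + 3913864295 + 2291320912 - 679903203 - 342325709 + 72533807 + 30167357 - 4087968 - 1300156 + 89134 + 17977 - 297 - 15
= 129913904637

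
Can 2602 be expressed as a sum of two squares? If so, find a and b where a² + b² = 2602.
1² + 51² (a=1, b=51)

Factorization: 2602 = 2 × 1301
By Fermat: n is sum of two squares iff every prime p ≡ 3 (mod 4) appears to even power.
All primes ≡ 3 (mod 4) appear to even power.
Search a = 0, 1, 2, … for 2602 - a² a perfect square: first hit at a = 1: 2602 - 1 = 2601 = 51².
2602 = 1² + 51² = 1 + 2601 ✓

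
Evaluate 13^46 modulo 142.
95

Repeated squaring. Binary of 46 = 101110.
13^1 ≡ 13 (mod 142); 13^2 ≡ 27 (mod 142); 13^4 ≡ 19 (mod 142); 13^8 ≡ 77 (mod 142); 13^16 ≡ 107 (mod 142); 13^32 ≡ 89 (mod 142)
13^46 = 13^2 × 13^4 × 13^8 × 13^32 ≡ 95 (mod 142)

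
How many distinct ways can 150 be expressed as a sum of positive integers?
40853235313

p(n) counts ways to write n as a sum of positive integers (order ignored).
Euler's pentagonal recurrence: p(k) = p(k-1) + p(k-2) - p(k-5) - p(k-7) + p(k-12) + p(k-15) - ... (offsets j(3j∓1)/2, signs ++--, p(0)=1, p(<0)=0).
DP table for k = 0..149: p(0)=1, p(1)=1, p(2)=2, p(3)=3, p(4)=5, p(5)=7, p(6)=11, p(7)=15, p(8)=22, p(9)=30, p(10)=42, p(11)=56, p(12)=77, p(13)=101, p(14)=135, p(15)=176, p(16)=231, p(17)=297, p(18)=385, p(19)=490, p(20)=627, p(21)=792, p(22)=1002, p(23)=1255, p(24)=1575, p(25)=1958, p(26)=2436, p(27)=3010, p(28)=3718, p(29)=4565, p(30)=5604, p(31)=6842, p(32)=8349, p(33)=10143, p(34)=12310, p(35)=14883, p(36)=17977, p(37)=21637, p(38)=26015, p(39)=31185, p(40)=37338, p(41)=44583, p(42)=53174, p(43)=63261, p(44)=75175, p(45)=89134, p(46)=105558, p(47)=124754, p(48)=147273, p(49)=173525, p(50)=204226, p(51)=239943, p(52)=281589, p(53)=329931, p(54)=386155, p(55)=451276, p(56)=526823, p(57)=614154, p(58)=715220, p(59)=831820, p(60)=966467, p(61)=1121505, p(62)=1300156, p(63)=1505499, p(64)=1741630, p(65)=2012558, p(66)=2323520, p(67)=2679689, p(68)=3087735, p(69)=3554345, p(70)=4087968, p(71)=4697205, p(72)=5392783, p(73)=6185689, p(74)=7089500, p(75)=8118264, p(76)=9289091, p(77)=10619863, p(78)=12132164, p(79)=13848650, p(80)=15796476, p(81)=18004327, p(82)=20506255, p(83)=23338469, p(84)=26543660, p(85)=30167357, p(86)=34262962, p(87)=38887673, p(88)=44108109, p(89)=49995925, p(90)=56634173, p(91)=64112359, p(92)=72533807, p(93)=82010177, p(94)=92669720, p(95)=104651419, p(96)=118114304, p(97)=133230930, p(98)=150198136, p(99)=169229875, p(100)=190569292, p(101)=214481126, p(102)=241265379, p(103)=271248950, p(104)=304801365, p(105)=342325709, p(106)=384276336, p(107)=431149389, p(108)=483502844, p(109)=541946240, p(110)=607163746, p(111)=679903203, p(112)=761002156, p(113)=851376628, p(114)=952050665, p(115)=1064144451, p(116)=1188908248, p(117)=1327710076, p(118)=1482074143, p(119)=1653668665, p(120)=1844349560, p(121)=2056148051, p(122)=2291320912, p(123)=2552338241, p(124)=2841940500, p(125)=3163127352, p(126)=3519222692, p(127)=3913864295, p(128)=4351078600, p(129)=4835271870, p(130)=5371315400, p(131)=5964539504, p(132)=6620830889, p(133)=7346629512, p(134)=8149040695, p(135)=9035836076, p(136)=10015581680, p(137)=11097645016, p(138)=12292341831, p(139)=13610949895, p(140)=15065878135, p(141)=16670689208, p(142)=18440293320, p(143)=20390982757, p(144)=22540654445, p(145)=24908858009, p(146)=27517052599, p(147)=30388671978, p(148)=33549419497, p(149)=37027355200.
Final step: p(150) = p(149) + p(148) - p(145) - p(143) + p(138) + p(135) - p(128) - p(124) + p(115) + p(110) - p(99) - p(93) + p(80) + p(73) - p(58) - p(50) + p(33) + p(24) - p(5)
= 37027355200 + 33549419497 - 24908858009 - 20390982757 + 12292341831 + 9035836076 - 4351078600 - 2841940500 + 1064144451 + 607163746 - 169229875 - 82010177 + 15796476 + 6185689 - 715220 - 204226 + 10143 + 1575 - 7
= 40853235313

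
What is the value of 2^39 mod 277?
132

Repeated squaring. Binary of 39 = 100111.
2^1 ≡ 2 (mod 277); 2^2 ≡ 4 (mod 277); 2^4 ≡ 16 (mod 277); 2^8 ≡ 256 (mod 277); 2^16 ≡ 164 (mod 277); 2^32 ≡ 27 (mod 277)
2^39 = 2^1 × 2^2 × 2^4 × 2^32 ≡ 132 (mod 277)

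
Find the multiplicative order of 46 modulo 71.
10

71 is prime, so ord(46) divides φ(71) = 70.
Divisors of 70: 1, 2, 5, 7, 10, 14, 35, 70.
Repeated squaring: 46^1 ≡ 46, 46^2 ≡ 57, 46^4 ≡ 54, 46^8 ≡ 5, 46^16 ≡ 25, 46^32 ≡ 57, 46^64 ≡ 54 (mod 71).
Test 46^d mod 71 for each divisor d in increasing order:
46^1 ≡ 46
46^2 ≡ 57
46^5 = 46^4·46^1 ≡ 70
46^7 = 46^4·46^2·46^1 ≡ 14
46^10 = 46^8·46^2 ≡ 1  ← first divisor giving 1
The order is 10.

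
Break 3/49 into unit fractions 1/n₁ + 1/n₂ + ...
1/17 + 1/417 + 1/347361

Greedy algorithm:
3/49: ceiling(49/3) = 17, use 1/17
2/833: ceiling(833/2) = 417, use 1/417
1/347361: ceiling(347361/1) = 347361, use 1/347361
Result: 3/49 = 1/17 + 1/417 + 1/347361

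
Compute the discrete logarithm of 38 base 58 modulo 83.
10

Baby-step giant-step with step n = ⌈√83⌉ = 10.
Baby steps 58^j mod 83 (j:value) for j=0..9: 0:1, 1:58, 2:44, 3:62, 4:27, 5:72, 6:26, 7:14, 8:65, 9:35.
Giant-step multiplier: 58^(-10) ≡ 58^(82-10) = 58^72 ≡ 59 (mod 83).
Giant steps γ_i = 38·59^i mod 83: γ_0=38, γ_1=1 (in table at j=0).
x = i·n + j = 1·10 + 0 = 10.
Check: 58^10 ≡ 38 (mod 83).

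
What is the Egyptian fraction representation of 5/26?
1/6 + 1/39

Greedy algorithm:
5/26: ceiling(26/5) = 6, use 1/6
1/39: ceiling(39/1) = 39, use 1/39
Result: 5/26 = 1/6 + 1/39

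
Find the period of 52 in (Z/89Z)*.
8

89 is prime, so ord(52) divides φ(89) = 88.
Divisors of 88: 1, 2, 4, 8, 11, 22, 44, 88.
Repeated squaring: 52^1 ≡ 52, 52^2 ≡ 34, 52^4 ≡ 88, 52^8 ≡ 1, 52^16 ≡ 1, 52^32 ≡ 1, 52^64 ≡ 1 (mod 89).
Test 52^d mod 89 for each divisor d in increasing order:
52^1 ≡ 52
52^2 ≡ 34
52^4 ≡ 88
52^8 ≡ 1  ← first divisor giving 1
The order is 8.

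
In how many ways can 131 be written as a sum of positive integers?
5964539504

p(n) counts ways to write n as a sum of positive integers (order ignored).
Euler's pentagonal recurrence: p(k) = p(k-1) + p(k-2) - p(k-5) - p(k-7) + p(k-12) + p(k-15) - ... (offsets j(3j∓1)/2, signs ++--, p(0)=1, p(<0)=0).
DP table for k = 0..130: p(0)=1, p(1)=1, p(2)=2, p(3)=3, p(4)=5, p(5)=7, p(6)=11, p(7)=15, p(8)=22, p(9)=30, p(10)=42, p(11)=56, p(12)=77, p(13)=101, p(14)=135, p(15)=176, p(16)=231, p(17)=297, p(18)=385, p(19)=490, p(20)=627, p(21)=792, p(22)=1002, p(23)=1255, p(24)=1575, p(25)=1958, p(26)=2436, p(27)=3010, p(28)=3718, p(29)=4565, p(30)=5604, p(31)=6842, p(32)=8349, p(33)=10143, p(34)=12310, p(35)=14883, p(36)=17977, p(37)=21637, p(38)=26015, p(39)=31185, p(40)=37338, p(41)=44583, p(42)=53174, p(43)=63261, p(44)=75175, p(45)=89134, p(46)=105558, p(47)=124754, p(48)=147273, p(49)=173525, p(50)=204226, p(51)=239943, p(52)=281589, p(53)=329931, p(54)=386155, p(55)=451276, p(56)=526823, p(57)=614154, p(58)=715220, p(59)=831820, p(60)=966467, p(61)=1121505, p(62)=1300156, p(63)=1505499, p(64)=1741630, p(65)=2012558, p(66)=2323520, p(67)=2679689, p(68)=3087735, p(69)=3554345, p(70)=4087968, p(71)=4697205, p(72)=5392783, p(73)=6185689, p(74)=7089500, p(75)=8118264, p(76)=9289091, p(77)=10619863, p(78)=12132164, p(79)=13848650, p(80)=15796476, p(81)=18004327, p(82)=20506255, p(83)=23338469, p(84)=26543660, p(85)=30167357, p(86)=34262962, p(87)=38887673, p(88)=44108109, p(89)=49995925, p(90)=56634173, p(91)=64112359, p(92)=72533807, p(93)=82010177, p(94)=92669720, p(95)=104651419, p(96)=118114304, p(97)=133230930, p(98)=150198136, p(99)=169229875, p(100)=190569292, p(101)=214481126, p(102)=241265379, p(103)=271248950, p(104)=304801365, p(105)=342325709, p(106)=384276336, p(107)=431149389, p(108)=483502844, p(109)=541946240, p(110)=607163746, p(111)=679903203, p(112)=761002156, p(113)=851376628, p(114)=952050665, p(115)=1064144451, p(116)=1188908248, p(117)=1327710076, p(118)=1482074143, p(119)=1653668665, p(120)=1844349560, p(121)=2056148051, p(122)=2291320912, p(123)=2552338241, p(124)=2841940500, p(125)=3163127352, p(126)=3519222692, p(127)=3913864295, p(128)=4351078600, p(129)=4835271870, p(130)=5371315400.
Final step: p(131) = p(130) + p(129) - p(126) - p(124) + p(119) + p(116) - p(109) - p(105) + p(96) + p(91) - p(80) - p(74) + p(61) + p(54) - p(39) - p(31) + p(14) + p(5)
= 5371315400 + 4835271870 - 3519222692 - 2841940500 + 1653668665 + 1188908248 - 541946240 - 342325709 + 118114304 + 64112359 - 15796476 - 7089500 + 1121505 + 386155 - 31185 - 6842 + 135 + 7
= 5964539504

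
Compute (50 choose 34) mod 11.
2

Using Lucas' theorem:
Write n=50 and k=34 in base 11:
n in base 11: [4, 6]
k in base 11: [3, 1]
C(50,34) mod 11 = ∏ C(n_i, k_i) mod 11
Digit binomials (mod 11): C(4,3) = 4; C(6,1) = 6
Product: 4 × 6 = 24 ≡ 2 (mod 11)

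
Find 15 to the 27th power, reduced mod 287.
253

Repeated squaring. Binary of 27 = 11011.
15^1 ≡ 15 (mod 287); 15^2 ≡ 225 (mod 287); 15^4 ≡ 113 (mod 287); 15^8 ≡ 141 (mod 287); 15^16 ≡ 78 (mod 287)
15^27 = 15^1 × 15^2 × 15^8 × 15^16 ≡ 253 (mod 287)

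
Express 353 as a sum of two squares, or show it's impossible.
8² + 17² (a=8, b=17)

Factorization: 353 = 353
By Fermat: n is sum of two squares iff every prime p ≡ 3 (mod 4) appears to even power.
All primes ≡ 3 (mod 4) appear to even power.
Search a = 0, 1, 2, … for 353 - a² a perfect square: first hit at a = 8: 353 - 64 = 289 = 17².
353 = 8² + 17² = 64 + 289 ✓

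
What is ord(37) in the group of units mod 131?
130

131 is prime, so ord(37) divides φ(131) = 130.
Divisors of 130: 1, 2, 5, 10, 13, 26, 65, 130.
Repeated squaring: 37^1 ≡ 37, 37^2 ≡ 59, 37^4 ≡ 75, 37^8 ≡ 123, 37^16 ≡ 64, 37^32 ≡ 35, 37^64 ≡ 46, 37^128 ≡ 20 (mod 131).
Test 37^d mod 131 for each divisor d in increasing order:
37^1 ≡ 37
37^2 ≡ 59
37^5 = 37^4·37^1 ≡ 24
37^10 = 37^8·37^2 ≡ 52
37^13 = 37^8·37^4·37^1 ≡ 70
37^26 = 37^16·37^8·37^2 ≡ 53
37^65 = 37^64·37^1 ≡ 130
37^130 = 37^128·37^2 ≡ 1  ← first divisor giving 1
The order is 130.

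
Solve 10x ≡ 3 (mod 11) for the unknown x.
x ≡ 8 (mod 11)

gcd(10, 11) = 1, which divides 3, so solutions exist.
Find 10^(-1) mod 11 by the extended Euclidean algorithm:
11 = 1 × 10 + 1  ⟹  1 = (1)·11 + (-1)·10
So (-1)·10 ≡ 1 (mod 11), i.e. 10^(-1) ≡ -1 ≡ 10 (mod 11).
x ≡ 10 × 3 = 30 ≡ 8 (mod 11).
Check: 10 × 8 = 80 ≡ 3 (mod 11).
Unique solution: x ≡ 8 (mod 11)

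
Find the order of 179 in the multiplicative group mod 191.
190

191 is prime, so ord(179) divides φ(191) = 190.
Divisors of 190: 1, 2, 5, 10, 19, 38, 95, 190.
Repeated squaring: 179^1 ≡ 179, 179^2 ≡ 144, 179^4 ≡ 108, 179^8 ≡ 13, 179^16 ≡ 169, 179^32 ≡ 102, 179^64 ≡ 90, 179^128 ≡ 78 (mod 191).
Test 179^d mod 191 for each divisor d in increasing order:
179^1 ≡ 179
179^2 ≡ 144
179^5 = 179^4·179^1 ≡ 41
179^10 = 179^8·179^2 ≡ 153
179^19 = 179^16·179^2·179^1 ≡ 7
179^38 = 179^32·179^4·179^2 ≡ 49
179^95 = 179^64·179^16·179^8·179^4·179^2·179^1 ≡ 190
179^190 = 179^128·179^32·179^16·179^8·179^4·179^2 ≡ 1  ← first divisor giving 1
The order is 190.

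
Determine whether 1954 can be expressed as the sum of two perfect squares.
27² + 35² (a=27, b=35)

Factorization: 1954 = 2 × 977
By Fermat: n is sum of two squares iff every prime p ≡ 3 (mod 4) appears to even power.
All primes ≡ 3 (mod 4) appear to even power.
Search a = 0, 1, 2, … for 1954 - a² a perfect square: first hit at a = 27: 1954 - 729 = 1225 = 35².
1954 = 27² + 35² = 729 + 1225 ✓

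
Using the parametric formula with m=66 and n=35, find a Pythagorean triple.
(3131, 4620, 5581)

Euclid's formula: a = m² - n², b = 2mn, c = m² + n²
m = 66, n = 35
a = 66² - 35² = 4356 - 1225 = 3131
b = 2 × 66 × 35 = 4620
c = 66² + 35² = 4356 + 1225 = 5581
Verification: 3131² + 4620² = 9803161 + 21344400 = 31147561 = 5581² ✓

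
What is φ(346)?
172

346 = 2 × 173
φ(n) = n × ∏(1 - 1/p) for each prime p dividing n
φ(346) = 346 × (1 - 1/2) × (1 - 1/173) = 172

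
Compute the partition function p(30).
5604

p(n) counts ways to write n as a sum of positive integers (order ignored).
Euler's pentagonal recurrence: p(k) = p(k-1) + p(k-2) - p(k-5) - p(k-7) + p(k-12) + p(k-15) - ... (offsets j(3j∓1)/2, signs ++--, p(0)=1, p(<0)=0).
DP table for k = 0..29: p(0)=1, p(1)=1, p(2)=2, p(3)=3, p(4)=5, p(5)=7, p(6)=11, p(7)=15, p(8)=22, p(9)=30, p(10)=42, p(11)=56, p(12)=77, p(13)=101, p(14)=135, p(15)=176, p(16)=231, p(17)=297, p(18)=385, p(19)=490, p(20)=627, p(21)=792, p(22)=1002, p(23)=1255, p(24)=1575, p(25)=1958, p(26)=2436, p(27)=3010, p(28)=3718, p(29)=4565.
Final step: p(30) = p(29) + p(28) - p(25) - p(23) + p(18) + p(15) - p(8) - p(4)
= 4565 + 3718 - 1958 - 1255 + 385 + 176 - 22 - 5
= 5604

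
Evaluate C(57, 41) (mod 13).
1

Using Lucas' theorem:
Write n=57 and k=41 in base 13:
n in base 13: [4, 5]
k in base 13: [3, 2]
C(57,41) mod 13 = ∏ C(n_i, k_i) mod 13
Digit binomials (mod 13): C(4,3) = 4; C(5,2) = 10
Product: 4 × 10 = 40 ≡ 1 (mod 13)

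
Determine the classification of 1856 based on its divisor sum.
abundant

Proper divisors of 1856: sum = 1 + 2 + 4 + 8 + 16 + 29 + 32 + 58 + 64 + 116 + 232 + 464 + 928 = 1954
Since 1954 > 1856, 1856 is abundant.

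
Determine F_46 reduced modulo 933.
896

Matrix identity: Q^n = [[F_(n+1), F_n], [F_n, F_(n-1)]] with Q = [[1,1],[1,0]].
n = 46 = 101110₂. Square-and-multiply, entries mod 933:
Q^1 = [[1,1],[1,0]]
Q^2 = (Q^1)² = [[2,1],[1,1]]
Q^5 = (Q^2)²·Q = [[8,5],[5,3]]
Q^11 = (Q^5)²·Q = [[144,89],[89,55]]
Q^23 = (Q^11)²·Q = [[651,667],[667,917]]
Q^46 = (Q^23)² = [[67,896],[896,104]]
F_46 mod 933 = Q^46[0][1] = 896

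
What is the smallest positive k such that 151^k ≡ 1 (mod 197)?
196

197 is prime, so ord(151) divides φ(197) = 196.
Divisors of 196: 1, 2, 4, 7, 14, 28, 49, 98, 196.
Repeated squaring: 151^1 ≡ 151, 151^2 ≡ 146, 151^4 ≡ 40, 151^8 ≡ 24, 151^16 ≡ 182, 151^32 ≡ 28, 151^64 ≡ 193, 151^128 ≡ 16 (mod 197).
Test 151^d mod 197 for each divisor d in increasing order:
151^1 ≡ 151
151^2 ≡ 146
151^4 ≡ 40
151^7 = 151^4·151^2·151^1 ≡ 68
151^14 = 151^8·151^4·151^2 ≡ 93
151^28 = 151^16·151^8·151^4 ≡ 178
151^49 = 151^32·151^16·151^1 ≡ 14
151^98 = 151^64·151^32·151^2 ≡ 196
151^196 = 151^128·151^64·151^4 ≡ 1  ← first divisor giving 1
The order is 196.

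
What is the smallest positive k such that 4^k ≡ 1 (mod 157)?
26

157 is prime, so ord(4) divides φ(157) = 156.
Divisors of 156: 1, 2, 3, 4, 6, 12, 13, 26, 39, 52, 78, 156.
Repeated squaring: 4^1 ≡ 4, 4^2 ≡ 16, 4^4 ≡ 99, 4^8 ≡ 67, 4^16 ≡ 93, 4^32 ≡ 14, 4^64 ≡ 39, 4^128 ≡ 108 (mod 157).
Test 4^d mod 157 for each divisor d in increasing order:
4^1 ≡ 4
4^2 ≡ 16
4^3 = 4^2·4^1 ≡ 64
4^4 ≡ 99
4^6 = 4^4·4^2 ≡ 14
4^12 = 4^8·4^4 ≡ 39
4^13 = 4^8·4^4·4^1 ≡ 156
4^26 = 4^16·4^8·4^2 ≡ 1  ← first divisor giving 1
The order is 26.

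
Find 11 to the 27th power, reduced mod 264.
11

Repeated squaring. Binary of 27 = 11011.
11^1 ≡ 11 (mod 264); 11^2 ≡ 121 (mod 264); 11^4 ≡ 121 (mod 264); 11^8 ≡ 121 (mod 264); 11^16 ≡ 121 (mod 264)
11^27 = 11^1 × 11^2 × 11^8 × 11^16 ≡ 11 (mod 264)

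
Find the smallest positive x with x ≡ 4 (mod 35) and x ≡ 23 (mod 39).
179

Using Chinese Remainder Theorem:
M = 35 × 39 = 1365
M1 = 39, M2 = 35
y1 = 39^(-1) mod 35 = 9
y2 = 35^(-1) mod 39 = 29
x = (4×39×9 + 23×35×29) mod 1365 = 179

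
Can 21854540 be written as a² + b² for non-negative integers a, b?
Not possible

Factorization: 21854540 = 2^2 × 5 × 103^3
By Fermat: n is sum of two squares iff every prime p ≡ 3 (mod 4) appears to even power.
Prime(s) ≡ 3 (mod 4) with odd exponent: [(103, 3)]
Therefore 21854540 cannot be expressed as a² + b².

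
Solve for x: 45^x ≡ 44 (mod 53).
20

Baby-step giant-step with step n = ⌈√53⌉ = 8.
Baby steps 45^j mod 53 (j:value) for j=0..7: 0:1, 1:45, 2:11, 3:18, 4:15, 5:39, 6:6, 7:5.
Giant-step multiplier: 45^(-8) ≡ 45^(52-8) = 45^44 ≡ 49 (mod 53).
Giant steps γ_i = 44·49^i mod 53: γ_0=44, γ_1=36, γ_2=15 (in table at j=4).
x = i·n + j = 2·8 + 4 = 20.
Check: 45^20 ≡ 44 (mod 53).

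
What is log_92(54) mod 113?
95

Baby-step giant-step with step n = ⌈√113⌉ = 11.
Baby steps 92^j mod 113 (j:value) for j=0..10: 0:1, 1:92, 2:102, 3:5, 4:8, 5:58, 6:25, 7:40, 8:64, 9:12, 10:87.
Giant-step multiplier: 92^(-11) ≡ 92^(112-11) = 92^101 ≡ 107 (mod 113).
Giant steps γ_i = 54·107^i mod 113: γ_0=54, γ_1=15, γ_2=23, γ_3=88, γ_4=37, γ_5=4, γ_6=89, γ_7=31, γ_8=40 (in table at j=7).
x = i·n + j = 8·11 + 7 = 95.
Check: 92^95 ≡ 54 (mod 113).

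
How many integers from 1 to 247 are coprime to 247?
216

247 = 13 × 19
φ(n) = n × ∏(1 - 1/p) for each prime p dividing n
φ(247) = 247 × (1 - 1/13) × (1 - 1/19) = 216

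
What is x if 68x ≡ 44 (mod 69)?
x ≡ 25 (mod 69)

gcd(68, 69) = 1, which divides 44, so solutions exist.
Find 68^(-1) mod 69 by the extended Euclidean algorithm:
69 = 1 × 68 + 1  ⟹  1 = (1)·69 + (-1)·68
So (-1)·68 ≡ 1 (mod 69), i.e. 68^(-1) ≡ -1 ≡ 68 (mod 69).
x ≡ 68 × 44 = 2992 ≡ 25 (mod 69).
Check: 68 × 25 = 1700 ≡ 44 (mod 69).
Unique solution: x ≡ 25 (mod 69)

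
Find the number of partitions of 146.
27517052599

p(n) counts ways to write n as a sum of positive integers (order ignored).
Euler's pentagonal recurrence: p(k) = p(k-1) + p(k-2) - p(k-5) - p(k-7) + p(k-12) + p(k-15) - ... (offsets j(3j∓1)/2, signs ++--, p(0)=1, p(<0)=0).
DP table for k = 0..145: p(0)=1, p(1)=1, p(2)=2, p(3)=3, p(4)=5, p(5)=7, p(6)=11, p(7)=15, p(8)=22, p(9)=30, p(10)=42, p(11)=56, p(12)=77, p(13)=101, p(14)=135, p(15)=176, p(16)=231, p(17)=297, p(18)=385, p(19)=490, p(20)=627, p(21)=792, p(22)=1002, p(23)=1255, p(24)=1575, p(25)=1958, p(26)=2436, p(27)=3010, p(28)=3718, p(29)=4565, p(30)=5604, p(31)=6842, p(32)=8349, p(33)=10143, p(34)=12310, p(35)=14883, p(36)=17977, p(37)=21637, p(38)=26015, p(39)=31185, p(40)=37338, p(41)=44583, p(42)=53174, p(43)=63261, p(44)=75175, p(45)=89134, p(46)=105558, p(47)=124754, p(48)=147273, p(49)=173525, p(50)=204226, p(51)=239943, p(52)=281589, p(53)=329931, p(54)=386155, p(55)=451276, p(56)=526823, p(57)=614154, p(58)=715220, p(59)=831820, p(60)=966467, p(61)=1121505, p(62)=1300156, p(63)=1505499, p(64)=1741630, p(65)=2012558, p(66)=2323520, p(67)=2679689, p(68)=3087735, p(69)=3554345, p(70)=4087968, p(71)=4697205, p(72)=5392783, p(73)=6185689, p(74)=7089500, p(75)=8118264, p(76)=9289091, p(77)=10619863, p(78)=12132164, p(79)=13848650, p(80)=15796476, p(81)=18004327, p(82)=20506255, p(83)=23338469, p(84)=26543660, p(85)=30167357, p(86)=34262962, p(87)=38887673, p(88)=44108109, p(89)=49995925, p(90)=56634173, p(91)=64112359, p(92)=72533807, p(93)=82010177, p(94)=92669720, p(95)=104651419, p(96)=118114304, p(97)=133230930, p(98)=150198136, p(99)=169229875, p(100)=190569292, p(101)=214481126, p(102)=241265379, p(103)=271248950, p(104)=304801365, p(105)=342325709, p(106)=384276336, p(107)=431149389, p(108)=483502844, p(109)=541946240, p(110)=607163746, p(111)=679903203, p(112)=761002156, p(113)=851376628, p(114)=952050665, p(115)=1064144451, p(116)=1188908248, p(117)=1327710076, p(118)=1482074143, p(119)=1653668665, p(120)=1844349560, p(121)=2056148051, p(122)=2291320912, p(123)=2552338241, p(124)=2841940500, p(125)=3163127352, p(126)=3519222692, p(127)=3913864295, p(128)=4351078600, p(129)=4835271870, p(130)=5371315400, p(131)=5964539504, p(132)=6620830889, p(133)=7346629512, p(134)=8149040695, p(135)=9035836076, p(136)=10015581680, p(137)=11097645016, p(138)=12292341831, p(139)=13610949895, p(140)=15065878135, p(141)=16670689208, p(142)=18440293320, p(143)=20390982757, p(144)=22540654445, p(145)=24908858009.
Final step: p(146) = p(145) + p(144) - p(141) - p(139) + p(134) + p(131) - p(124) - p(120) + p(111) + p(106) - p(95) - p(89) + p(76) + p(69) - p(54) - p(46) + p(29) + p(20) - p(1)
= 24908858009 + 22540654445 - 16670689208 - 13610949895 + 8149040695 + 5964539504 - 2841940500 - 1844349560 + 679903203 + 384276336 - 104651419 - 49995925 + 9289091 + 3554345 - 386155 - 105558 + 4565 + 627 - 1
= 27517052599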